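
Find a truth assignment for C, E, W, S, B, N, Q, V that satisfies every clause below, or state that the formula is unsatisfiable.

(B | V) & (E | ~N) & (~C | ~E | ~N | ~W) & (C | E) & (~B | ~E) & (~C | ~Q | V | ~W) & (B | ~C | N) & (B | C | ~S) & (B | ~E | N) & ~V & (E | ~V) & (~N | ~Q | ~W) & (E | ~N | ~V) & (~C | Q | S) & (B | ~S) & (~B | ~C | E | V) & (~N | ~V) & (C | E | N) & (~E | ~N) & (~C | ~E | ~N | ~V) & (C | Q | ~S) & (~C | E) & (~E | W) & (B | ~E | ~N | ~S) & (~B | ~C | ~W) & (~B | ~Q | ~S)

Case E = True:
  (~B | ~E) forces B = False.
  (B | V) forces V = True.
  Clause (~V) is falsified — contradiction.
Case E = False:
  (E | ~N) forces N = False.
  (C | E) forces C = True.
  Clause (~C | E) is falsified — contradiction.
Both cases fail, so the formula is unsatisfiable.

Unsatisfiable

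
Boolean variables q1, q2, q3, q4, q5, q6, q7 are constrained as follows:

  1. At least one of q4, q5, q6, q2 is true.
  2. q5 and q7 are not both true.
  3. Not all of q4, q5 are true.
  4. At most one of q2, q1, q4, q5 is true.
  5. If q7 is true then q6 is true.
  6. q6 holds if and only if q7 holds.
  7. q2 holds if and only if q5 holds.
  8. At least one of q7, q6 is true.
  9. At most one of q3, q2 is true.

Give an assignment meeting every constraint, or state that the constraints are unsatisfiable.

q1 = False, q2 = False, q3 = False, q4 = True, q5 = False, q6 = True, q7 = True

  (1) {q4, q5, q6, q2}: 2 true — at least one ✓
  (2) q5=F, q7=T — not both ✓
  (3) {q4, q5}: 1/2 true — not all ✓
  (4) {q2, q1, q4, q5}: 1 true — at most one ✓
  (5) q7=T ⇒ q6: T ✓
  (6) q6=T, q7=T — same ✓
  (7) q2=F, q5=F — same ✓
  (8) {q7, q6}: 2 true — at least one ✓
  (9) {q3, q2}: 0 true — at most one ✓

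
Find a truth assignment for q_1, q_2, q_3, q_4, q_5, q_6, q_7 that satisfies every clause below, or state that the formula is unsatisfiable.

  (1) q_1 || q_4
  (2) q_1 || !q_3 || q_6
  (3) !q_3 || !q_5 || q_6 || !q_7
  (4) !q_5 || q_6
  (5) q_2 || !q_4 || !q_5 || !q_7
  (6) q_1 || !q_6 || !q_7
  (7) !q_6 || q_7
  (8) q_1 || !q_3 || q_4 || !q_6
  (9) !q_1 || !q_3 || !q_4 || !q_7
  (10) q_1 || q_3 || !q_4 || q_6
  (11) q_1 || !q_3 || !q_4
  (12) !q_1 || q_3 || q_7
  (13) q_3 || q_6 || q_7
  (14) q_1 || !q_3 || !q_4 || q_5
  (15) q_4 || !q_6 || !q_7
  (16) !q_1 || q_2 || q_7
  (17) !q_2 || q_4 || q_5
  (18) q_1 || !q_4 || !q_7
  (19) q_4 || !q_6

Try q_1 = False:
  (q_1 || q_4) forces q_4 = True.
  (q_1 || !q_3 || !q_4) forces q_3 = False.
  (q_1 || q_3 || !q_4 || q_6) forces q_6 = True.
  (q_1 || !q_6 || !q_7) forces q_7 = False.
  clause (!q_6 || q_7) is falsified — backtrack.
So q_1 = True.
Set q_2 = False.
  then (!q_1 || q_2 || q_7) forces q_7 = True.
Set q_3 = True.
  then (!q_1 || !q_3 || !q_4 || !q_7) forces q_4 = False.
  then (q_4 || !q_6 || !q_7) forces q_6 = False.
  then (!q_3 || !q_5 || q_6 || !q_7) forces q_5 = False.
All clauses satisfied.

q_1 = True, q_2 = False, q_3 = True, q_4 = False, q_5 = False, q_6 = False, q_7 = True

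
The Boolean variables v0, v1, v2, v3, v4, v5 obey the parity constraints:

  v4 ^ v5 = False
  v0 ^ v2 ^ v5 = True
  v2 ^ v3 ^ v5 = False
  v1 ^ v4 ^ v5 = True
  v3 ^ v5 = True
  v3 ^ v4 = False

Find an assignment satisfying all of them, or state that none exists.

Adding constraints 1, 5, 6 mod 2: every variable appears an even number of times on the left, so the left side is 0.
But the right sides sum to 1 (mod 2). 0 ≠ 1 — the system is inconsistent.

Unsatisfiable — no assignment works.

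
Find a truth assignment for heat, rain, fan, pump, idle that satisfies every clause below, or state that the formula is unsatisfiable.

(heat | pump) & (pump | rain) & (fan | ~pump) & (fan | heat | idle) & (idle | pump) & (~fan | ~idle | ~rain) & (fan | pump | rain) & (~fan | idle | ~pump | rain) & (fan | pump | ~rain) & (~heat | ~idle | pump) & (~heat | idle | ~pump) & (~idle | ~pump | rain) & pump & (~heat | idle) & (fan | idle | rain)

Unit clause (pump) forces pump = True.
In (fan | ~pump) only fan is left, so fan = True.
Try heat = True:
  (~heat | idle | ~pump) forces idle = True.
  (~fan | ~idle | ~rain) forces rain = False.
  clause (~idle | ~pump | rain) is falsified — backtrack.
So heat = False.
Try rain = False:
  (~fan | idle | ~pump | rain) forces idle = True.
  clause (~idle | ~pump | rain) is falsified — backtrack.
So rain = True.
  then (~fan | ~idle | ~rain) forces idle = False.
All clauses satisfied.

heat = False; rain = True; fan = True; pump = True; idle = False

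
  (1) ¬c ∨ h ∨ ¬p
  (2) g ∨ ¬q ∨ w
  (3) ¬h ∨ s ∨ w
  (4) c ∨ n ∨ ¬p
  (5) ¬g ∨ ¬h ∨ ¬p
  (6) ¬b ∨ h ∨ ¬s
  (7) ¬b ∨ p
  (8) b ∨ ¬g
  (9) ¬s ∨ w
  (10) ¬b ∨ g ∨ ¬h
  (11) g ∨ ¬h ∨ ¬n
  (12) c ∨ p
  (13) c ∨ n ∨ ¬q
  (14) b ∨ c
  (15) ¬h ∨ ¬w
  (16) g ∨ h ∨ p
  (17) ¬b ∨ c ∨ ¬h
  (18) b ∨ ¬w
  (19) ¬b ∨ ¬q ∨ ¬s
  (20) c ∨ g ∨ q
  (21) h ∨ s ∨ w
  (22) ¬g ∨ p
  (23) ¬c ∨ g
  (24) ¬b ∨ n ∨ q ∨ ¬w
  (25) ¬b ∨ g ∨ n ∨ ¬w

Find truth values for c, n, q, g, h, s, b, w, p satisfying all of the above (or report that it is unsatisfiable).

Set c = False.
  then (c ∨ p) forces p = True.
  then (b ∨ c) forces b = True.
  then (¬b ∨ c ∨ ¬h) forces h = False.
  then (c ∨ n ∨ ¬p) forces n = True.
  then (¬b ∨ h ∨ ¬s) forces s = False.
  then (h ∨ s ∨ w) forces w = True.
Set q = False.
  then (c ∨ g ∨ q) forces g = True.
All clauses satisfied.

c=F, n=T, q=F, g=T, h=F, s=F, b=T, w=T, p=T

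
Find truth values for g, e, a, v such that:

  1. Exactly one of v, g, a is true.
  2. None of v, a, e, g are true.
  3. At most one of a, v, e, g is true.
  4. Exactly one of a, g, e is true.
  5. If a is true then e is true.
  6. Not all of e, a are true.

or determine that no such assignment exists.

Unsatisfiable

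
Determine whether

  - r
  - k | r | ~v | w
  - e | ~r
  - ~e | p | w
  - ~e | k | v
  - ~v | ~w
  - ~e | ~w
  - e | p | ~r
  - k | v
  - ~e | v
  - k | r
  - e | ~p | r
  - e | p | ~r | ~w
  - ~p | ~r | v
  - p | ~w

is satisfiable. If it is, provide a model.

p = True, w = False, e = True, v = True, k = False, r = True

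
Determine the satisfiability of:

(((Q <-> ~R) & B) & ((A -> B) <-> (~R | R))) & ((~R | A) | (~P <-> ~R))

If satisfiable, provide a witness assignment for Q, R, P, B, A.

Q = True, R = False, P = False, B = True, A = False

  ((Q <-> ~R) & B) & ((A -> B) <-> (~R | R)) = True
    (Q <-> ~R) & B = True
      Q <-> ~R = True
        ~R = True
    (A -> B) <-> (~R | R) = True
      A -> B = True
      ~R | R = True
        ~R = True
  (~R | A) | (~P <-> ~R) = True
    ~R | A = True
      ~R = True
    ~P <-> ~R = True
      ~P = True
      ~R = True
Both conjuncts True, so the formula holds.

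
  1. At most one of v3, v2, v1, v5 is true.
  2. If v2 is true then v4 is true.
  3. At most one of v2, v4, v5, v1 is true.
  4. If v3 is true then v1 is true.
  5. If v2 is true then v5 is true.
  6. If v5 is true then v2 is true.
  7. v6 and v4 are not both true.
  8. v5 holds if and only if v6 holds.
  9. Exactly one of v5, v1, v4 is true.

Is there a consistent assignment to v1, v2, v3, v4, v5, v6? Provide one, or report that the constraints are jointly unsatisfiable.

v1 = False; v2 = False; v3 = False; v4 = True; v5 = False; v6 = False

  (1) {v3, v2, v1, v5}: 0 true — at most one ✓
  (2) v2=F ⇒ v4: vacuous ✓
  (3) {v2, v4, v5, v1}: 1 true — at most one ✓
  (4) v3=F ⇒ v1: vacuous ✓
  (5) v2=F ⇒ v5: vacuous ✓
  (6) v5=F ⇒ v2: vacuous ✓
  (7) v6=F, v4=T — not both ✓
  (8) v5=F, v6=F — same ✓
  (9) {v5, v1, v4}: 1 true — exactly one ✓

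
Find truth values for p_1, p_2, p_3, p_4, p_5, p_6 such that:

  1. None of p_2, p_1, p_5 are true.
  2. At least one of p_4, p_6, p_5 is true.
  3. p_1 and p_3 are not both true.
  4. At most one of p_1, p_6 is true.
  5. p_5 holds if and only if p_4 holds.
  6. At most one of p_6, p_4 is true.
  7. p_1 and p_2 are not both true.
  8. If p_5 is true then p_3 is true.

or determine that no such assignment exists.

p_1 = False, p_2 = False, p_3 = False, p_4 = False, p_5 = False, p_6 = True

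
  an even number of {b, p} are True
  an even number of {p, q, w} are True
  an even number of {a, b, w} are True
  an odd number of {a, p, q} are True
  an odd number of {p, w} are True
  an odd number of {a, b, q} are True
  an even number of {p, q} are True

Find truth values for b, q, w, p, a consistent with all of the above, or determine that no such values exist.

b = True; q = True; w = False; p = True; a = True

{b, p}: 2 true → even ✓
{p, q, w}: 2 true → even ✓
{a, b, w}: 2 true → even ✓
{a, p, q}: 3 true → odd ✓
{p, w}: 1 true → odd ✓
{a, b, q}: 3 true → odd ✓
{p, q}: 2 true → even ✓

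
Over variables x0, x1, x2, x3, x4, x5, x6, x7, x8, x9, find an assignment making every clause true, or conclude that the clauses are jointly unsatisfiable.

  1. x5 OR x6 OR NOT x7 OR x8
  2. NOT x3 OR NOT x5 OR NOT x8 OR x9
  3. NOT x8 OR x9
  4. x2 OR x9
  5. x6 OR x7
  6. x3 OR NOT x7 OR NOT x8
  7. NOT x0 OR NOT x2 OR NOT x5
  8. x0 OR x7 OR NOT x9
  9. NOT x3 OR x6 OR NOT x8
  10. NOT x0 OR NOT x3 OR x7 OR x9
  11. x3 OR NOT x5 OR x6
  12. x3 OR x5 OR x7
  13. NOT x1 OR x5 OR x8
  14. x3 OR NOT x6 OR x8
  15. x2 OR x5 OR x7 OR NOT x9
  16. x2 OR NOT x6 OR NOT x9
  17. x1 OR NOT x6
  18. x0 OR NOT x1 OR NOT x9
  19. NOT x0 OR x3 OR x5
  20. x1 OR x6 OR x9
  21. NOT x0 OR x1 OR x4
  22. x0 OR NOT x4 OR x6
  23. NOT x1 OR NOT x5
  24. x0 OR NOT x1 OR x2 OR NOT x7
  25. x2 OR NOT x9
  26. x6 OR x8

x0: True, x1: True, x2: True, x3: True, x4: False, x5: False, x6: True, x7: False, x8: True, x9: True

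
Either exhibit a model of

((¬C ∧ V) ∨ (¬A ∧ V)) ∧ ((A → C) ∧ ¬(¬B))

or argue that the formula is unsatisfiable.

V = True, A = False, C = True, B = True

  (¬C ∧ V) ∨ (¬A ∧ V) = True
    ¬C ∧ V = False
      ¬C = False
    ¬A ∧ V = True
      ¬A = True
  (A → C) ∧ ¬(¬B) = True
    A → C = True
    ¬(¬B) = True
      ¬B = False
Both conjuncts True, so the formula holds.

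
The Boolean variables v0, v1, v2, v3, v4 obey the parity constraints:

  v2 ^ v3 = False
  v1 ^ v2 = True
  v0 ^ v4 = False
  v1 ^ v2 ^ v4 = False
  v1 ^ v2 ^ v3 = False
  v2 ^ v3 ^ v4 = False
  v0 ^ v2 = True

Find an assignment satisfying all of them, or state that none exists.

No satisfying assignment exists.

Adding constraints 1, 2, 4, 6 mod 2: every variable appears an even number of times on the left, so the left side is 0.
But the right sides sum to 1 (mod 2). 0 ≠ 1 — the system is inconsistent.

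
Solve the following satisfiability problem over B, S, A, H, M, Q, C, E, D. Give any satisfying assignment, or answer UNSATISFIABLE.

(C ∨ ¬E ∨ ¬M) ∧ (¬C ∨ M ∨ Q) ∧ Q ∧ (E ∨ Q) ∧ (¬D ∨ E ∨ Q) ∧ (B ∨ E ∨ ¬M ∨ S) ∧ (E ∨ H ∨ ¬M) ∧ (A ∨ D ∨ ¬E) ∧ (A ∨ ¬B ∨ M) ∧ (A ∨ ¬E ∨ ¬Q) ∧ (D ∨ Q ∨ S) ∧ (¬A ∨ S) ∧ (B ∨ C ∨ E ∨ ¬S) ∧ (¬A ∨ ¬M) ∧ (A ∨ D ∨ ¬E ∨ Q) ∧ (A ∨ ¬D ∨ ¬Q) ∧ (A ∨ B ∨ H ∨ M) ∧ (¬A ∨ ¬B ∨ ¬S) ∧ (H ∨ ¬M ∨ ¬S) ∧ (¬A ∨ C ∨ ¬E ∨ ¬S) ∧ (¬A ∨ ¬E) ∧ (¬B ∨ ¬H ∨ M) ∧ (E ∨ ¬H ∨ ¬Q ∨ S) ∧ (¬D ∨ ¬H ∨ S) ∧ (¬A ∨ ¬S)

Unit clause (Q) forces Q = True.
Set B = True.
Set S = True.
  then (¬A ∨ ¬B ∨ ¬S) forces A = False.
  then (A ∨ ¬B ∨ M) forces M = True.
  then (A ∨ ¬E ∨ ¬Q) forces E = False.
  then (A ∨ ¬D ∨ ¬Q) forces D = False.
  then (H ∨ ¬M ∨ ¬S) forces H = True.
Set C = True.
All clauses satisfied.

B = True; S = True; A = False; H = True; M = True; Q = True; C = True; E = False; D = False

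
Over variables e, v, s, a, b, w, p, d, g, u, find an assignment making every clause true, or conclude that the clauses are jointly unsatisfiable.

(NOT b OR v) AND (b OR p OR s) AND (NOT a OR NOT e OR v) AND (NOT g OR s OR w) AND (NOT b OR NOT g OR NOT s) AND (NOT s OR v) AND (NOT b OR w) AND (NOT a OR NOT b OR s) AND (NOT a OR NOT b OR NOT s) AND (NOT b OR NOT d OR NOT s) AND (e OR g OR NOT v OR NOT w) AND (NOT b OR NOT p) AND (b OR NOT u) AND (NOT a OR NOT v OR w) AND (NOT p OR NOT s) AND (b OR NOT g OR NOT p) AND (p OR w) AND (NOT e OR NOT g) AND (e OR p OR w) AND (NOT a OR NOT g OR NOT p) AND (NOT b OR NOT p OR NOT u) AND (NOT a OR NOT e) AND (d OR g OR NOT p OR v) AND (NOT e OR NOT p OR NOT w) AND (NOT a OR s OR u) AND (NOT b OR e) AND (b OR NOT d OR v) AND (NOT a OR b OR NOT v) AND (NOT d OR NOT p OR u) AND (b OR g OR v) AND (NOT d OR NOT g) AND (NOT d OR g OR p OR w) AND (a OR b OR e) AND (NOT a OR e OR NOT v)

Set e = True.
  then (NOT e OR NOT g) forces g = False.
  then (NOT a OR NOT e) forces a = False.
Try v = False:
  (NOT b OR v) forces b = False.
  clause (b OR g OR v) is falsified — backtrack.
So v = True.
Set s = True.
  then (NOT p OR NOT s) forces p = False.
  then (p OR w) forces w = True.
Set b = False.
  then (b OR NOT u) forces u = False.
Set d = True.
All clauses satisfied.

e=T; v=T; s=T; a=F; b=F; w=T; p=F; d=T; g=F; u=F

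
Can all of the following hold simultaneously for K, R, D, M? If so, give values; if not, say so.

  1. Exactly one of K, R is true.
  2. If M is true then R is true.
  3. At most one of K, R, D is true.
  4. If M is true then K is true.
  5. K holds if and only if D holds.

K: False, R: True, D: False, M: False

  (1) {K, R}: 1 true — exactly one ✓
  (2) M=F ⇒ R: vacuous ✓
  (3) {K, R, D}: 1 true — at most one ✓
  (4) M=F ⇒ K: vacuous ✓
  (5) K=F, D=F — same ✓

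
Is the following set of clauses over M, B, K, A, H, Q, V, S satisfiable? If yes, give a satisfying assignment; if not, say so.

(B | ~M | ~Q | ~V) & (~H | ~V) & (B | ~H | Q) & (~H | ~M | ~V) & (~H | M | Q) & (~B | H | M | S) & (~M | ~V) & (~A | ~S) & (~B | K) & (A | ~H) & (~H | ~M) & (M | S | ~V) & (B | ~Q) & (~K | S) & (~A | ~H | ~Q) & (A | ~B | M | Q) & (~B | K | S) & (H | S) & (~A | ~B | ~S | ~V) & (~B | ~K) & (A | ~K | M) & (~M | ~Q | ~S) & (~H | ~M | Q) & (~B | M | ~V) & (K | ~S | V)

M: True; B: False; K: True; A: False; H: False; Q: False; V: False; S: True

Set M = True.
  then (~M | ~V) forces V = False.
  then (~H | ~M) forces H = False.
  then (H | S) forces S = True.
  then (~M | ~Q | ~S) forces Q = False.
  then (K | ~S | V) forces K = True.
  then (~A | ~S) forces A = False.
  then (~B | ~K) forces B = False.
All clauses satisfied.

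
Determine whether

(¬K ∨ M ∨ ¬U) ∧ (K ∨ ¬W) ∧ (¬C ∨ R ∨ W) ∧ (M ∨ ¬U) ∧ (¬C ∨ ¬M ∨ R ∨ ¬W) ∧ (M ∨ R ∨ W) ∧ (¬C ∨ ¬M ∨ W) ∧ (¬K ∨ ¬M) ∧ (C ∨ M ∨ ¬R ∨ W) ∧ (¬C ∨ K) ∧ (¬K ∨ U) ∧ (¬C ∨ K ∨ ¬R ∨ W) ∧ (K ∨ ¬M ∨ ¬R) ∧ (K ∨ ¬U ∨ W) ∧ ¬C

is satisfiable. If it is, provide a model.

Unit clause (¬C) forces C = False.
Set R = False.
Set M = True.
  then (¬K ∨ ¬M) forces K = False.
  then (K ∨ ¬W) forces W = False.
  then (K ∨ ¬U ∨ W) forces U = False.
All clauses satisfied.

R = False; M = True; K = False; W = False; U = False; C = False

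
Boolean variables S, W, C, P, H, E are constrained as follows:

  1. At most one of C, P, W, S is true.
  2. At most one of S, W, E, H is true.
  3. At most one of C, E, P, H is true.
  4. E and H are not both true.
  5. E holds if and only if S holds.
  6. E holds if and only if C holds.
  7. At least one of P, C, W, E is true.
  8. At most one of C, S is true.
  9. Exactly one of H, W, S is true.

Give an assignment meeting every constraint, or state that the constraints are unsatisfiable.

S: False, W: True, C: False, P: False, H: False, E: False

  (1) {C, P, W, S}: 1 true — at most one ✓
  (2) {S, W, E, H}: 1 true — at most one ✓
  (3) {C, E, P, H}: 0 true — at most one ✓
  (4) E=F, H=F — not both ✓
  (5) E=F, S=F — same ✓
  (6) E=F, C=F — same ✓
  (7) {P, C, W, E}: 1 true — at least one ✓
  (8) {C, S}: 0 true — at most one ✓
  (9) {H, W, S}: 1 true — exactly one ✓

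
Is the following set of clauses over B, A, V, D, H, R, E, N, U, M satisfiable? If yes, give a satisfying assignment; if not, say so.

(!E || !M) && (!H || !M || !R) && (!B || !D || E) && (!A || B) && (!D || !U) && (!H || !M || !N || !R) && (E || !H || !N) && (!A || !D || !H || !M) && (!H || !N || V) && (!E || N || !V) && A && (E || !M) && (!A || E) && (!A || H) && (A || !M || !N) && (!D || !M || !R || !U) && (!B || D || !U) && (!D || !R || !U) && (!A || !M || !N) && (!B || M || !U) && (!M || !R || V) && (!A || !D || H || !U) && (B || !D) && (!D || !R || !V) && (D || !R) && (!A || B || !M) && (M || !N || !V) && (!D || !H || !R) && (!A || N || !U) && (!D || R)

B = True, A = True, V = False, D = False, H = True, R = False, E = True, N = False, U = False, M = False

Unit clause (A) forces A = True.
In (!A || E) only E is left, so E = True.
In (!A || H) only H is left, so H = True.
In (!E || !M) only !M is left, so M = False.
In (!A || B) only B is left, so B = True.
In (!B || M || !U) only !U is left, so U = False.
Try V = True:
  (!E || N || !V) forces N = True.
  clause (M || !N || !V) is falsified — backtrack.
So V = False.
  then (!H || !N || V) forces N = False.
Set D = False.
  then (D || !R) forces R = False.
All clauses satisfied.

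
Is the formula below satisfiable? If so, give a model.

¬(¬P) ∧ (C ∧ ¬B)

P: True, C: True, B: False

  ¬(¬P) = True
    ¬P = False
  C ∧ ¬B = True
    ¬B = True
Both conjuncts True, so the formula holds.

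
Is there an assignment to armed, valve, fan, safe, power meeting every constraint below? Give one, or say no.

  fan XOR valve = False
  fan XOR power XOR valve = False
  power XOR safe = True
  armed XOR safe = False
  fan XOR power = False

armed = True, valve = False, fan = False, safe = True, power = False

fan XOR valve = F XOR F = False ✓
fan XOR power XOR valve = F XOR F XOR F = False ✓
power XOR safe = F XOR T = True ✓
armed XOR safe = T XOR T = False ✓
fan XOR power = F XOR F = False ✓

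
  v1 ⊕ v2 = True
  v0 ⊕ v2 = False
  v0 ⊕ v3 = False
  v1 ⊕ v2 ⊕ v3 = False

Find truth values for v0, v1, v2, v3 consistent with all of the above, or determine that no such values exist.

v0 = True, v1 = False, v2 = True, v3 = True

v1 ⊕ v2 = F ⊕ T = True ✓
v0 ⊕ v2 = T ⊕ T = False ✓
v0 ⊕ v3 = T ⊕ T = False ✓
v1 ⊕ v2 ⊕ v3 = F ⊕ T ⊕ T = False ✓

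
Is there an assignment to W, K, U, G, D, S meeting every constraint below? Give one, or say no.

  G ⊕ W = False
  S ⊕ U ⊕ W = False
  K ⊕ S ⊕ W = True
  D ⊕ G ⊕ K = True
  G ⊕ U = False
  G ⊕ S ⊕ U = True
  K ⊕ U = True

Adding constraints 1, 2, 6 mod 2: every variable appears an even number of times on the left, so the left side is 0.
But the right sides sum to 1 (mod 2). 0 ≠ 1 — the system is inconsistent.

No satisfying assignment exists.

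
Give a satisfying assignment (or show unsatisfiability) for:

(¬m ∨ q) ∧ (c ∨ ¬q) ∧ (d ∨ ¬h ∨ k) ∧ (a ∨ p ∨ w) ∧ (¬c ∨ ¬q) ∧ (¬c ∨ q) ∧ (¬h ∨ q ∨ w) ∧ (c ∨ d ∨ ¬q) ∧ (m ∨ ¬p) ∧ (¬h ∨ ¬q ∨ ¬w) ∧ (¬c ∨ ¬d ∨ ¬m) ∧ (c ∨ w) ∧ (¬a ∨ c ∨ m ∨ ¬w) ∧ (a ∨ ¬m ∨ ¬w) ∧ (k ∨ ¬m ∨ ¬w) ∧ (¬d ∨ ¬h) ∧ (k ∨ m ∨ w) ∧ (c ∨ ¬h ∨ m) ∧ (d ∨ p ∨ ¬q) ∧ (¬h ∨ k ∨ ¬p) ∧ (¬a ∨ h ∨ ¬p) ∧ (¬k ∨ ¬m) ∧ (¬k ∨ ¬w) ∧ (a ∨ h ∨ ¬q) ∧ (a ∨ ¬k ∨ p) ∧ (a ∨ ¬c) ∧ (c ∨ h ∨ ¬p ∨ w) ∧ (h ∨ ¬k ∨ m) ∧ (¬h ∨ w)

m = False, q = False, c = False, k = False, a = False, w = True, p = False, h = False, d = True

Try m = True:
  (¬m ∨ q) forces q = True.
  (c ∨ ¬q) forces c = True.
  clause (¬c ∨ ¬q) is falsified — backtrack.
So m = False.
  then (m ∨ ¬p) forces p = False.
Try q = True:
  (c ∨ ¬q) forces c = True.
  clause (¬c ∨ ¬q) is falsified — backtrack.
So q = False.
  then (¬c ∨ q) forces c = False.
  then (c ∨ w) forces w = True.
  then (¬a ∨ c ∨ m ∨ ¬w) forces a = False.
  then (c ∨ ¬h ∨ m) forces h = False.
  then (¬k ∨ ¬w) forces k = False.
Set d = True.
All clauses satisfied.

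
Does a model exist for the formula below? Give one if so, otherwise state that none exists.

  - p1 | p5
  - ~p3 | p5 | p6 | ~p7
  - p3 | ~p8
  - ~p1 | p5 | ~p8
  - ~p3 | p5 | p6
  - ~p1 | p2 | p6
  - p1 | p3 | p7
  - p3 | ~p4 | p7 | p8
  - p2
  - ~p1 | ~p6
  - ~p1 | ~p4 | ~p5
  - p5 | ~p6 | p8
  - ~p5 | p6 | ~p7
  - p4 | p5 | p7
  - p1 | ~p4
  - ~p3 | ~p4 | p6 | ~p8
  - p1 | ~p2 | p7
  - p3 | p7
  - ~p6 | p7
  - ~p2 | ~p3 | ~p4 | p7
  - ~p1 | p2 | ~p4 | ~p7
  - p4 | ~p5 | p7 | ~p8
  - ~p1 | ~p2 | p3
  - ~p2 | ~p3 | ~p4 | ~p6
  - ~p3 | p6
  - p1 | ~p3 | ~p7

Unit clause (p2) forces p2 = True.
Set p1 = False.
  then (p1 | p5) forces p5 = True.
  then (p1 | ~p4) forces p4 = False.
  then (p1 | ~p2 | p7) forces p7 = True.
  then (p1 | ~p3 | ~p7) forces p3 = False.
  then (p3 | ~p8) forces p8 = False.
  then (~p5 | p6 | ~p7) forces p6 = True.
All clauses satisfied.

p1 = False, p2 = True, p3 = False, p4 = False, p5 = True, p6 = True, p7 = True, p8 = False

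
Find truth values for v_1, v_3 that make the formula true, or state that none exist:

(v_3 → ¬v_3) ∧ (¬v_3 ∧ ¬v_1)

v_1 = False, v_3 = False

  v_3 → ¬v_3 = True
    ¬v_3 = True
  ¬v_3 ∧ ¬v_1 = True
    ¬v_3 = True
    ¬v_1 = True
Both conjuncts True, so the formula holds.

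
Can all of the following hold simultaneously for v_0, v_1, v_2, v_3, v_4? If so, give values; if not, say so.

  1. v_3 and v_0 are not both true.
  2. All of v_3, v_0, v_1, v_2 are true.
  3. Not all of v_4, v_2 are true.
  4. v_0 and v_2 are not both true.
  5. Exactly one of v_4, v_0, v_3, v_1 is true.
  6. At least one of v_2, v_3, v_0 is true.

Unsatisfiable — no assignment works.

Case v_1 = True:
  (2) forces v_3 = True.
  Constraint (5) is violated (v_3=T, v_1=T) — contradiction.
Case v_1 = False:
  Constraint (2) is violated (v_1=F) — contradiction.
Both cases fail — unsatisfiable.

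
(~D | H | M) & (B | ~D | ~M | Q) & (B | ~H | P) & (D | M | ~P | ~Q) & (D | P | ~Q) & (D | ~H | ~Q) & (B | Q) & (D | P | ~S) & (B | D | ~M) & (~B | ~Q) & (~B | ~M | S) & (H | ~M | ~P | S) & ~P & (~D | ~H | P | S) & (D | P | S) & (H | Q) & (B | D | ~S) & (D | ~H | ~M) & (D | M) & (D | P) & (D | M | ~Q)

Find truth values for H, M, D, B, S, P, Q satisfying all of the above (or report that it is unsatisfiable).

H = False, M = True, D = True, B = False, S = True, P = False, Q = True

Unit clause (~P) forces P = False.
In (D | P) only D is left, so D = True.
Set H = False.
  then (~D | H | M) forces M = True.
  then (H | Q) forces Q = True.
  then (~B | ~Q) forces B = False.
Set S = True.
All clauses satisfied.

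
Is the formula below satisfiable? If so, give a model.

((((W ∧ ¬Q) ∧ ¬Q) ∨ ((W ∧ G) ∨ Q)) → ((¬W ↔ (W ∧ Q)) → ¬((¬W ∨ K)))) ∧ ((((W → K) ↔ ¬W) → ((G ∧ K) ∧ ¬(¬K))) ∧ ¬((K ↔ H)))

H: False; K: True; W: True; Q: True; G: True

  (((W ∧ ¬Q) ∧ ¬Q) ∨ ((W ∧ G) ∨ Q)) → ((¬W ↔ (W ∧ Q)) → ¬((¬W ∨ K))) = True
    ((W ∧ ¬Q) ∧ ¬Q) ∨ ((W ∧ G) ∨ Q) = True
      (W ∧ ¬Q) ∧ ¬Q = False
        W ∧ ¬Q = False
          ¬Q = False
        ¬Q = False
      (W ∧ G) ∨ Q = True
        W ∧ G = True
    (¬W ↔ (W ∧ Q)) → ¬((¬W ∨ K)) = True
      ¬W ↔ (W ∧ Q) = False
        ¬W = False
        W ∧ Q = True
      ¬((¬W ∨ K)) = False
        ¬W ∨ K = True
          ¬W = False
  (((W → K) ↔ ¬W) → ((G ∧ K) ∧ ¬(¬K))) ∧ ¬((K ↔ H)) = True
    ((W → K) ↔ ¬W) → ((G ∧ K) ∧ ¬(¬K)) = True
      (W → K) ↔ ¬W = False
        W → K = True
        ¬W = False
      (G ∧ K) ∧ ¬(¬K) = True
        G ∧ K = True
        ¬(¬K) = True
          ¬K = False
    ¬((K ↔ H)) = True
      K ↔ H = False
Both conjuncts True, so the formula holds.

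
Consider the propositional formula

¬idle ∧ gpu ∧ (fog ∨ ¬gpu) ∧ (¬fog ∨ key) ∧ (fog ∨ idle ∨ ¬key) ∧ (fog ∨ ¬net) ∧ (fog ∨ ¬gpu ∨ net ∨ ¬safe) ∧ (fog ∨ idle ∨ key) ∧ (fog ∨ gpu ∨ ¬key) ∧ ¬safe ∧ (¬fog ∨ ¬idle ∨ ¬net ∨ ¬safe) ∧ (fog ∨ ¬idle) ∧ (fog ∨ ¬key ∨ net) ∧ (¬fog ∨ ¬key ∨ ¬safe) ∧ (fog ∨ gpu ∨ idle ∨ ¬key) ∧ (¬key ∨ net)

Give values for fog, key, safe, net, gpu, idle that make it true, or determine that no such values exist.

fog = True; key = True; safe = False; net = True; gpu = True; idle = False

Unit clause (¬idle) forces idle = False.
Unit clause (gpu) forces gpu = True.
In (fog ∨ ¬gpu) only fog is left, so fog = True.
In (¬fog ∨ key) only key is left, so key = True.
Unit clause (¬safe) forces safe = False.
In (¬key ∨ net) only net is left, so net = True.
All clauses satisfied.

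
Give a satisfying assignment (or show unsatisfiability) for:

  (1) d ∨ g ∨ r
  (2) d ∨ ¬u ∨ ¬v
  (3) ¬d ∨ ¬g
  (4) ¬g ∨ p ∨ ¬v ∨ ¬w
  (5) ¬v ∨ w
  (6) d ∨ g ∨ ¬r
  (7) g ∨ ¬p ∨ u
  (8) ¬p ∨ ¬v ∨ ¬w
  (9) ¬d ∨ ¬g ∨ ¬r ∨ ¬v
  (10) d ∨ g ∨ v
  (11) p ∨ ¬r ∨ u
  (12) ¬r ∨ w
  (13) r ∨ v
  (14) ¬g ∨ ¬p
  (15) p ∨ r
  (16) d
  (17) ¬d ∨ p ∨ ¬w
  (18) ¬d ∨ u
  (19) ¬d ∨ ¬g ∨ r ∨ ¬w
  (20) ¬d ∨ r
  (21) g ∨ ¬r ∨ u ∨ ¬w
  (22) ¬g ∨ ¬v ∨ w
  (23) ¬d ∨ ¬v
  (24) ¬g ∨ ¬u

u = True, p = True, w = True, g = False, v = False, d = True, r = True

Unit clause (d) forces d = True.
In (¬d ∨ u) only u is left, so u = True.
In (¬d ∨ r) only r is left, so r = True.
In (¬d ∨ ¬v) only ¬v is left, so v = False.
In (¬g ∨ ¬u) only ¬g is left, so g = False.
In (¬r ∨ w) only w is left, so w = True.
In (¬d ∨ p ∨ ¬w) only p is left, so p = True.
All clauses satisfied.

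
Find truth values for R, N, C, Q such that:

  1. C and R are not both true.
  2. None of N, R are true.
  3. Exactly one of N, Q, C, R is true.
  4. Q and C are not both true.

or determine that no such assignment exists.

R = False, N = False, C = True, Q = False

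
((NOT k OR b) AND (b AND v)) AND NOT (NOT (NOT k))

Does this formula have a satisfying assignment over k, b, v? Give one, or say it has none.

k = False; b = True; v = True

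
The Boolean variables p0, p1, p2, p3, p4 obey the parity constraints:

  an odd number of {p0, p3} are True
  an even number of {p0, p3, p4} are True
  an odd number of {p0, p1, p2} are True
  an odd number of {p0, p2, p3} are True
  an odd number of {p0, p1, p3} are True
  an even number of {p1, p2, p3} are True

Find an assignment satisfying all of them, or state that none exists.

p0=T, p1=F, p2=F, p3=F, p4=T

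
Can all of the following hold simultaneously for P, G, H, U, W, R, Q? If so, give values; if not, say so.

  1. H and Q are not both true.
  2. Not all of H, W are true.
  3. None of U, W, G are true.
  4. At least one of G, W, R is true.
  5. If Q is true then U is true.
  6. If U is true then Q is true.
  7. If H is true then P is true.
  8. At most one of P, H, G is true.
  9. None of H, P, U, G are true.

P = False; G = False; H = False; U = False; W = False; R = True; Q = False

  (1) H=F, Q=F — not both ✓
  (2) {H, W}: 0/2 true — not all ✓
  (3) {U, W, G}: 0 true — none ✓
  (4) {G, W, R}: 1 true — at least one ✓
  (5) Q=F ⇒ U: vacuous ✓
  (6) U=F ⇒ Q: vacuous ✓
  (7) H=F ⇒ P: vacuous ✓
  (8) {P, H, G}: 0 true — at most one ✓
  (9) {H, P, U, G}: 0 true — none ✓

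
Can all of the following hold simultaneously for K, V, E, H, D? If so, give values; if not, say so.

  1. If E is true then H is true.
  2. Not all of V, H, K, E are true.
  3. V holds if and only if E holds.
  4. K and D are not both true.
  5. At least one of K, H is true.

K = False, V = True, E = True, H = True, D = True

  (1) E=T ⇒ H: T ✓
  (2) {V, H, K, E}: 3/4 true — not all ✓
  (3) V=T, E=T — same ✓
  (4) K=F, D=T — not both ✓
  (5) {K, H}: 1 true — at least one ✓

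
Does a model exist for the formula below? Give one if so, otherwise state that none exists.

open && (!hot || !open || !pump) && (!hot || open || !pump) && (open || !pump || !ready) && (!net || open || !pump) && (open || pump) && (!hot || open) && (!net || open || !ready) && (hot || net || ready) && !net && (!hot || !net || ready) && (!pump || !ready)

ready: True; open: True; pump: False; hot: True; net: False

Unit clause (open) forces open = True.
Unit clause (!net) forces net = False.
Set ready = True.
  then (!pump || !ready) forces pump = False.
Set hot = True.
All clauses satisfied.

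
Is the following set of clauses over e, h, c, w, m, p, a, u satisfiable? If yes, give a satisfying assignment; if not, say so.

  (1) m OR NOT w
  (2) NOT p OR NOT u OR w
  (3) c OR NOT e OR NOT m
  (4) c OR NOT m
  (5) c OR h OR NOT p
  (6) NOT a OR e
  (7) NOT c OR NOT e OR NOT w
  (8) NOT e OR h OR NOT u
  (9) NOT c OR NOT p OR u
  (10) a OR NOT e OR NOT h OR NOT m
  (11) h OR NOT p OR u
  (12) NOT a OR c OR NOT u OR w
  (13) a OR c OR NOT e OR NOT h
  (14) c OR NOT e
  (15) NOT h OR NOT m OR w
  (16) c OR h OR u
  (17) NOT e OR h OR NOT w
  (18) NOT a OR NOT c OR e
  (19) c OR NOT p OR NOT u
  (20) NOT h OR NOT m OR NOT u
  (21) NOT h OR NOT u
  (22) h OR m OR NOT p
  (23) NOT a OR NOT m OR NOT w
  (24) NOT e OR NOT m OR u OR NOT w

e = False, h = False, c = False, w = False, m = False, p = False, a = False, u = True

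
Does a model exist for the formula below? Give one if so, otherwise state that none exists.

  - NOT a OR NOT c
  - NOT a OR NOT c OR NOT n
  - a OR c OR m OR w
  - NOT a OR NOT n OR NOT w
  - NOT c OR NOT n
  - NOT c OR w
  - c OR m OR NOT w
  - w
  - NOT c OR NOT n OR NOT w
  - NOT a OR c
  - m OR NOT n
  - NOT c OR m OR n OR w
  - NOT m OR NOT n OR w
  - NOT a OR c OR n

c = True; a = False; w = True; n = False; m = False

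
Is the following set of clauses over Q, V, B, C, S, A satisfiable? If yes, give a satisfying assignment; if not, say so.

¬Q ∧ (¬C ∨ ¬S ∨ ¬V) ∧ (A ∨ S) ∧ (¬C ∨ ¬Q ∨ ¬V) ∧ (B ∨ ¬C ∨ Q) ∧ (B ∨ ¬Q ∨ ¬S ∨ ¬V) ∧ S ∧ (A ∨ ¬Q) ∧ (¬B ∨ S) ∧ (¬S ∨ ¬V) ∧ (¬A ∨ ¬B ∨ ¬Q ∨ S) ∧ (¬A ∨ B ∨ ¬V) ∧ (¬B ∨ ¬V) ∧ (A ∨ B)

Unit clause (¬Q) forces Q = False.
Unit clause (S) forces S = True.
In (¬S ∨ ¬V) only ¬V is left, so V = False.
Set B = False.
  then (B ∨ ¬C ∨ Q) forces C = False.
  then (A ∨ B) forces A = True.
All clauses satisfied.

Q = False; V = False; B = False; C = False; S = True; A = True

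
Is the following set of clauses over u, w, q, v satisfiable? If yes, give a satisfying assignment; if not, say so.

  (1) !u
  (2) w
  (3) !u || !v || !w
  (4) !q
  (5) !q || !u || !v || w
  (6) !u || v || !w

u = False; w = True; q = False; v = False

Unit clause (!u) forces u = False.
Unit clause (w) forces w = True.
Unit clause (!q) forces q = False.
Set v = False.
Check each clause:
  (!u): !u holds.
  (w): w holds.
  (!u || !v || !w): !u holds.
  (!q): !q holds.
  (!q || !u || !v || w): !q holds.
  (!u || v || !w): !u holds.
All clauses satisfied.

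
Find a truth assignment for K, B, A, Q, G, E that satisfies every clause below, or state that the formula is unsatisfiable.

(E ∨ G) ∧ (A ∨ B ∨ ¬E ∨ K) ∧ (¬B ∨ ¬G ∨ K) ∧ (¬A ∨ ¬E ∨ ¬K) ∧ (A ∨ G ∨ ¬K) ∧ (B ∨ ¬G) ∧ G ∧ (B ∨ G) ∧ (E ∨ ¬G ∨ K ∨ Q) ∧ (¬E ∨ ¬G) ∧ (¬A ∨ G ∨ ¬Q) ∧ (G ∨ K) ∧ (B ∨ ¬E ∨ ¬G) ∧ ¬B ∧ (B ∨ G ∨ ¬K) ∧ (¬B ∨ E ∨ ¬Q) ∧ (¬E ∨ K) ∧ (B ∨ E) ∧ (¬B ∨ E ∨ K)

Unsatisfiable — no assignment works.

Case B = True:
  Clause (¬B) is falsified — contradiction.
Case B = False:
  (B ∨ ¬G) forces G = False.
  Clause (G) is falsified — contradiction.
Both cases fail, so the formula is unsatisfiable.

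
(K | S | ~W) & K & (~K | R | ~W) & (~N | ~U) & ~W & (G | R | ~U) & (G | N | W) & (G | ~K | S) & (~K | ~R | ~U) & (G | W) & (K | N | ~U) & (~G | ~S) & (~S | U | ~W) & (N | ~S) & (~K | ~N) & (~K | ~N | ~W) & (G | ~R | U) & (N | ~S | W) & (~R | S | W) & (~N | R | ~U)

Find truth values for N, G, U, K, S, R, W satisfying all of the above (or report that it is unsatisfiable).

Unit clause (K) forces K = True.
Unit clause (~W) forces W = False.
In (G | W) only G is left, so G = True.
In (~G | ~S) only ~S is left, so S = False.
In (~K | ~N) only ~N is left, so N = False.
In (~R | S | W) only ~R is left, so R = False.
Set U = True.
All clauses satisfied.

N = False, G = True, U = True, K = True, S = False, R = False, W = False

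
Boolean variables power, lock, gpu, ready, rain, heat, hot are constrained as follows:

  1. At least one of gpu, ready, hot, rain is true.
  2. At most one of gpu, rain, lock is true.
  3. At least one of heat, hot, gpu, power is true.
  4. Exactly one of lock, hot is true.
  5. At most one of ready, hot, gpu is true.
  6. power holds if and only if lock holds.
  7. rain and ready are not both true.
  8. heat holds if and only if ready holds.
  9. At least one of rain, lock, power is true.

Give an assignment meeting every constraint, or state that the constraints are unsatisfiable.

power=F, lock=F, gpu=F, ready=F, rain=T, heat=F, hot=T

  (1) {gpu, ready, hot, rain}: 2 true — at least one ✓
  (2) {gpu, rain, lock}: 1 true — at most one ✓
  (3) {heat, hot, gpu, power}: 1 true — at least one ✓
  (4) {lock, hot}: 1 true — exactly one ✓
  (5) {ready, hot, gpu}: 1 true — at most one ✓
  (6) power=F, lock=F — same ✓
  (7) rain=T, ready=F — not both ✓
  (8) heat=F, ready=F — same ✓
  (9) {rain, lock, power}: 1 true — at least one ✓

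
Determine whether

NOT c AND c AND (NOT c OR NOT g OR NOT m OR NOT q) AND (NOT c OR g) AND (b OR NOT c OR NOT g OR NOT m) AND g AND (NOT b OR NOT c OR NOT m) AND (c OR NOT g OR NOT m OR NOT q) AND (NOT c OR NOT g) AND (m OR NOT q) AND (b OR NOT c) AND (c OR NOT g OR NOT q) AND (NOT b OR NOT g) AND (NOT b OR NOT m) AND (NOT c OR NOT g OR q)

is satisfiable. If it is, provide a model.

Case c = True:
  Clause (NOT c) is falsified — contradiction.
Case c = False:
  Clause (c) is falsified — contradiction.
Both cases fail, so the formula is unsatisfiable.

The formula is unsatisfiable.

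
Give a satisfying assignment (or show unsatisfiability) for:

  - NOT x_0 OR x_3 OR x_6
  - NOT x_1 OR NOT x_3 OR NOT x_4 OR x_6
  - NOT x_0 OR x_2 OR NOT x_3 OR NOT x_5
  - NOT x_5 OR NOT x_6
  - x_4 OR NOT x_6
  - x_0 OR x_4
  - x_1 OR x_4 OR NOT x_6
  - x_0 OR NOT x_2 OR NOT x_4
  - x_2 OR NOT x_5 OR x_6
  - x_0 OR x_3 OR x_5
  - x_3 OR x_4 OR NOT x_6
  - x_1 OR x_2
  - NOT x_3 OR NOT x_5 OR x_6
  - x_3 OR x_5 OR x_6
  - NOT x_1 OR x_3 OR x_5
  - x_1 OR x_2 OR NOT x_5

x_0=T, x_1=T, x_2=F, x_3=T, x_4=F, x_5=F, x_6=F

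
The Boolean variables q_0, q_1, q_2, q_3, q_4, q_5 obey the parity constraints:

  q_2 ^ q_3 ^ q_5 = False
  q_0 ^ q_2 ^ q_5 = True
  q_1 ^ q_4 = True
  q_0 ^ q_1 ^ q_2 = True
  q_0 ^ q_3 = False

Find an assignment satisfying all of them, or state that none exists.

Adding constraints 1, 2, 5 mod 2: every variable appears an even number of times on the left, so the left side is 0.
But the right sides sum to 1 (mod 2). 0 ≠ 1 — the system is inconsistent.

The formula is unsatisfiable.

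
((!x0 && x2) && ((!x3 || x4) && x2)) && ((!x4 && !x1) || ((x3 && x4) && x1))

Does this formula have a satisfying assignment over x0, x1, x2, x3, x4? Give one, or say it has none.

x0 = False, x1 = True, x2 = True, x3 = True, x4 = True

  (!x0 && x2) && ((!x3 || x4) && x2) = True
    !x0 && x2 = True
      !x0 = True
    (!x3 || x4) && x2 = True
      !x3 || x4 = True
        !x3 = False
  (!x4 && !x1) || ((x3 && x4) && x1) = True
    !x4 && !x1 = False
      !x4 = False
      !x1 = False
    (x3 && x4) && x1 = True
      x3 && x4 = True
Both conjuncts True, so the formula holds.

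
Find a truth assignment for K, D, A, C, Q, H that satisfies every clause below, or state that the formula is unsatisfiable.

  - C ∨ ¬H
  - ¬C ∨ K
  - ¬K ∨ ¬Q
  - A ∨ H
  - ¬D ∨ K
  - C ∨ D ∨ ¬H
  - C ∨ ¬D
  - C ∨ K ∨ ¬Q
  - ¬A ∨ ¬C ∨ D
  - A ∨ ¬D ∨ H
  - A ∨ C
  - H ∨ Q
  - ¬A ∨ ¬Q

K=T, D=T, A=F, C=T, Q=F, H=T

Set K = True.
  then (¬K ∨ ¬Q) forces Q = False.
  then (H ∨ Q) forces H = True.
  then (C ∨ ¬H) forces C = True.
Set D = True.
Set A = False.
All clauses satisfied.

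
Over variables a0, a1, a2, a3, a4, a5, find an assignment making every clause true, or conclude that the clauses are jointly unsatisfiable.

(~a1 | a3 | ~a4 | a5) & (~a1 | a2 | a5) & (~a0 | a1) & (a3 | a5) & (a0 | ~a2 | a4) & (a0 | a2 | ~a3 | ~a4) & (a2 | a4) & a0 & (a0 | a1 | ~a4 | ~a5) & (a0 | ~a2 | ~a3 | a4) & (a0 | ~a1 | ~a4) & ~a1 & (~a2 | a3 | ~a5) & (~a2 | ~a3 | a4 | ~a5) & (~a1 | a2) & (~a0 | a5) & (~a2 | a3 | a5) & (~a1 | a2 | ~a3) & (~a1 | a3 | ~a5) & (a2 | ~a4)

Case a0 = True:
  (~a0 | a1) forces a1 = True.
  Clause (~a1) is falsified — contradiction.
Case a0 = False:
  Clause (a0) is falsified — contradiction.
Both cases fail, so the formula is unsatisfiable.

Unsatisfiable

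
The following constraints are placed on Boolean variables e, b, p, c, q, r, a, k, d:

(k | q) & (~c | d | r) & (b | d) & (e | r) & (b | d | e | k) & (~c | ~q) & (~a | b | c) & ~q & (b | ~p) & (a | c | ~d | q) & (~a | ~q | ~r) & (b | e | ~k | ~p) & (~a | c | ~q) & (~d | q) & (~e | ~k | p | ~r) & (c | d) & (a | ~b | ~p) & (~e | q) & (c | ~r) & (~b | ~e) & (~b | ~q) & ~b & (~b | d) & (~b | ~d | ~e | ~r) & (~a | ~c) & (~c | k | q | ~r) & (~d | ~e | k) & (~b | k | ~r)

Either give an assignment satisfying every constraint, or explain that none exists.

Case b = True:
  Clause (~b) is falsified — contradiction.
Case b = False:
  (b | d) forces d = True.
  (~q) forces q = False.
  Clause (~d | q) is falsified — contradiction.
Both cases fail, so the formula is unsatisfiable.

UNSATISFIABLE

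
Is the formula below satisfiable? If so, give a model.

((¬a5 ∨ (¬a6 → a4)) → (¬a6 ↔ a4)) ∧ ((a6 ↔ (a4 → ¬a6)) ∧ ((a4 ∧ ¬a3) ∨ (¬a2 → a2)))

a2 = True, a3 = True, a4 = False, a5 = False, a6 = True

  (¬a5 ∨ (¬a6 → a4)) → (¬a6 ↔ a4) = True
    ¬a5 ∨ (¬a6 → a4) = True
      ¬a5 = True
      ¬a6 → a4 = True
        ¬a6 = False
    ¬a6 ↔ a4 = True
      ¬a6 = False
  (a6 ↔ (a4 → ¬a6)) ∧ ((a4 ∧ ¬a3) ∨ (¬a2 → a2)) = True
    a6 ↔ (a4 → ¬a6) = True
      a4 → ¬a6 = True
        ¬a6 = False
    (a4 ∧ ¬a3) ∨ (¬a2 → a2) = True
      a4 ∧ ¬a3 = False
        ¬a3 = False
      ¬a2 → a2 = True
        ¬a2 = False
Both conjuncts True, so the formula holds.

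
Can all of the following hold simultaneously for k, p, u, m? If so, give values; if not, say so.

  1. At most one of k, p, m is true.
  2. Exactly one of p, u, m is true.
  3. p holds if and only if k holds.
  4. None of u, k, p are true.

k = False; p = False; u = False; m = True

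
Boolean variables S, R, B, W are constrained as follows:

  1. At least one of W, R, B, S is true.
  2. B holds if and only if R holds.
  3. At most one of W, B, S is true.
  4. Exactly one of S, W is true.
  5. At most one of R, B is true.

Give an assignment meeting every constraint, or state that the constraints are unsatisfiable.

S=T; R=F; B=F; W=F

  (1) {W, R, B, S}: 1 true — at least one ✓
  (2) B=F, R=F — same ✓
  (3) {W, B, S}: 1 true — at most one ✓
  (4) {S, W}: 1 true — exactly one ✓
  (5) {R, B}: 0 true — at most one ✓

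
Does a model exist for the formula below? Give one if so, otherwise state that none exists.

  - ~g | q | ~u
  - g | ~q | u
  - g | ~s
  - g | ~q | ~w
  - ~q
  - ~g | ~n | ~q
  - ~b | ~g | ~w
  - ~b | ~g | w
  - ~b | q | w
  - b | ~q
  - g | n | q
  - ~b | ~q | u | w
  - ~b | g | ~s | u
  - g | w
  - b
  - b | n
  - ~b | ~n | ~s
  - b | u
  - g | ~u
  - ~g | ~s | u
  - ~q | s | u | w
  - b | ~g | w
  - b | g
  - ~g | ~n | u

n = True, b = True, w = True, g = False, u = False, q = False, s = False

Unit clause (~q) forces q = False.
Unit clause (b) forces b = True.
In (~b | q | w) only w is left, so w = True.
In (~b | ~g | ~w) only ~g is left, so g = False.
In (g | n | q) only n is left, so n = True.
In (~b | ~n | ~s) only ~s is left, so s = False.
In (g | ~u) only ~u is left, so u = False.
All clauses satisfied.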